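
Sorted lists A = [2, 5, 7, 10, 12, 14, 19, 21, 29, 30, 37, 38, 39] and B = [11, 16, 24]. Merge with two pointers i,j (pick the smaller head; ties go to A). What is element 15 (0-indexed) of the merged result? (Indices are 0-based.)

merged[15] = 39

[i=0,j=0] A[i]=2<=B[j]=11 take 2 → i++
[i=1,j=0] A[i]=5<=B[j]=11 take 5 → i++
[i=2,j=0] A[i]=7<=B[j]=11 take 7 → i++
[i=3,j=0] A[i]=10<=B[j]=11 take 10 → i++
[i=4,j=0] A[i]=12>B[j]=11 take 11 → j++
[i=4,j=1] A[i]=12<=B[j]=16 take 12 → i++
[i=5,j=1] A[i]=14<=B[j]=16 take 14 → i++
[i=6,j=1] A[i]=19>B[j]=16 take 16 → j++
[i=6,j=2] A[i]=19<=B[j]=24 take 19 → i++
[i=7,j=2] A[i]=21<=B[j]=24 take 21 → i++
[i=8,j=2] A[i]=29>B[j]=24 take 24 → j++
[i=8,j=3] B done, take A[i]=29 → i++
[i=9,j=3] B done, take A[i]=30 → i++
[i=10,j=3] B done, take A[i]=37 → i++
[i=11,j=3] B done, take A[i]=38 → i++
[i=12,j=3] B done, take A[i]=39 → i++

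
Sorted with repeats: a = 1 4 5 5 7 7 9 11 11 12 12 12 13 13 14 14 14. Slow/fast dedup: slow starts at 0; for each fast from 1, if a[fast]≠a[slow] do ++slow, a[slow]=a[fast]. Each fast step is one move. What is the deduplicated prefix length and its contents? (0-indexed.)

(s=0,f=1) a[fast]=4≠a[slow]=1 write a[1]=4 → slow++,fast++
(s=1,f=2) a[fast]=5≠a[slow]=4 write a[2]=5 → slow++,fast++
(s=2,f=3) a[fast]=5=a[slow] dup → fast++
(s=2,f=4) a[fast]=7≠a[slow]=5 write a[3]=7 → slow++,fast++
(s=3,f=5) a[fast]=7=a[slow] dup → fast++
(s=3,f=6) a[fast]=9≠a[slow]=7 write a[4]=9 → slow++,fast++
(s=4,f=7) a[fast]=11≠a[slow]=9 write a[5]=11 → slow++,fast++
(s=5,f=8) a[fast]=11=a[slow] dup → fast++
(s=5,f=9) a[fast]=12≠a[slow]=11 write a[6]=12 → slow++,fast++
(s=6,f=10) a[fast]=12=a[slow] dup → fast++
(s=6,f=11) a[fast]=12=a[slow] dup → fast++
(s=6,f=12) a[fast]=13≠a[slow]=12 write a[7]=13 → slow++,fast++
(s=7,f=13) a[fast]=13=a[slow] dup → fast++
(s=7,f=14) a[fast]=14≠a[slow]=13 write a[8]=14 → slow++,fast++
(s=8,f=15) a[fast]=14=a[slow] dup → fast++
(s=8,f=16) a[fast]=14=a[slow] dup → fast++

length 9; prefix = [1, 4, 5, 7, 9, 11, 12, 13, 14]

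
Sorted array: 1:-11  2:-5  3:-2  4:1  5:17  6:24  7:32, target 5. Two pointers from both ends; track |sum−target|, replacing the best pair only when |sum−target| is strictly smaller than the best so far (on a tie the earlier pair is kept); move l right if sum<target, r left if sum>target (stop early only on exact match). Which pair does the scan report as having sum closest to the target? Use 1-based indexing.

pair (-11, 17) with sum 6 (|Δ|=1)

l=1 r=7: -11+32=21 d=16 *, r--
l=1 r=6: -11+24=13 d=8 *, r--
l=1 r=5: -11+17=6 d=1 *, r--
l=1 r=4: -11+1=-10 d=15, l++
l=2 r=4: -5+1=-4 d=9, l++
l=3 r=4: -2+1=-1 d=6, l++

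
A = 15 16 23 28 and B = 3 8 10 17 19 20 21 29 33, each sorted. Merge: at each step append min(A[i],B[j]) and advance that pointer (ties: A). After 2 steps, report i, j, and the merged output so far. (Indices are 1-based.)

i=1 j=1: A[i]=15>B[j]=3 take 3, j++
i=1 j=2: A[i]=15>B[j]=8 take 8, j++

i=1, j=3, merged so far=[3, 8]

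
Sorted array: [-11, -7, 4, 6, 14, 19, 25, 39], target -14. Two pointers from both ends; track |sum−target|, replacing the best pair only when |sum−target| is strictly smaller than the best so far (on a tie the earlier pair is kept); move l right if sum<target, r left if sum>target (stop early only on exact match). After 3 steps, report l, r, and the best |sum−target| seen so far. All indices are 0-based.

l=0, r=4, best |Δ|=22

l=0 r=7: -11+39=28 d=42 *, r--
l=0 r=6: -11+25=14 d=28 *, r--
l=0 r=5: -11+19=8 d=22 *, r--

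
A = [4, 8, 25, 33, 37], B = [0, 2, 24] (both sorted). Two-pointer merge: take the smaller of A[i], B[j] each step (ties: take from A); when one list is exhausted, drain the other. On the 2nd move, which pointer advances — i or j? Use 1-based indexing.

i=1 j=1: A[i]=4>B[j]=0 take 0, j++
i=1 j=2: A[i]=4>B[j]=2 take 2, j++

j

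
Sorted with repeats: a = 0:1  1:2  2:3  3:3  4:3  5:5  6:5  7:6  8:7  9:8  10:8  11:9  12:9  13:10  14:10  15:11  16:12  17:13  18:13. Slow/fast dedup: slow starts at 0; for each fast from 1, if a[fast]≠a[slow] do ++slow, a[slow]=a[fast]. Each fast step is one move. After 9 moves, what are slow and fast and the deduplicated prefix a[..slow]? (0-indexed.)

slow=6, fast=10, prefix=[1, 2, 3, 5, 6, 7, 8]

(s=0,f=1) a[fast]=2≠a[slow]=1 write a[1]=2 → slow++,fast++
(s=1,f=2) a[fast]=3≠a[slow]=2 write a[2]=3 → slow++,fast++
(s=2,f=3) a[fast]=3=a[slow] dup → fast++
(s=2,f=4) a[fast]=3=a[slow] dup → fast++
(s=2,f=5) a[fast]=5≠a[slow]=3 write a[3]=5 → slow++,fast++
(s=3,f=6) a[fast]=5=a[slow] dup → fast++
(s=3,f=7) a[fast]=6≠a[slow]=5 write a[4]=6 → slow++,fast++
(s=4,f=8) a[fast]=7≠a[slow]=6 write a[5]=7 → slow++,fast++
(s=5,f=9) a[fast]=8≠a[slow]=7 write a[6]=8 → slow++,fast++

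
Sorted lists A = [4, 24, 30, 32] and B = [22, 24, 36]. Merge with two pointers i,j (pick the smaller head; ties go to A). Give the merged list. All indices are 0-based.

[4, 22, 24, 24, 30, 32, 36]

[i=0,j=0] A[i]=4<=B[j]=22 take 4 → i++
[i=1,j=0] A[i]=24>B[j]=22 take 22 → j++
[i=1,j=1] A[i]=24<=B[j]=24 take 24 → i++
[i=2,j=1] A[i]=30>B[j]=24 take 24 → j++
[i=2,j=2] A[i]=30<=B[j]=36 take 30 → i++
[i=3,j=2] A[i]=32<=B[j]=36 take 32 → i++
[i=4,j=2] A done, take B[j]=36 → j++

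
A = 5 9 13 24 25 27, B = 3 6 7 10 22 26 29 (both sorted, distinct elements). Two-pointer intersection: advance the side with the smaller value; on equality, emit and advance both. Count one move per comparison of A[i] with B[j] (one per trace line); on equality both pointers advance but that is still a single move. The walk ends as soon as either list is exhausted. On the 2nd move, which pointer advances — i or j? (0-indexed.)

i

i=0 j=0: 5>3, j++
i=0 j=1: 5<6, i++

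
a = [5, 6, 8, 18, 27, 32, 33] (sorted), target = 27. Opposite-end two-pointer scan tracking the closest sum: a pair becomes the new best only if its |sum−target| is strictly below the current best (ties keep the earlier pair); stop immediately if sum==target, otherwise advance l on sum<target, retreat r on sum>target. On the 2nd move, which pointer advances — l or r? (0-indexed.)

[0,6] 5+33=38 d=11 * → r--
[0,5] 5+32=37 d=10 * → r--

r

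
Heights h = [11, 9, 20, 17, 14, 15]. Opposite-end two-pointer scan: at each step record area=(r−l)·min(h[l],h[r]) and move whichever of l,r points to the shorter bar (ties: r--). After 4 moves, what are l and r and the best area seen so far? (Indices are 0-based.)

l=2, r=3, best area=55

[0,5] min(11,15)*5=55 best=55 * → l++
[1,5] min(9,15)*4=36 best=55 → l++
[2,5] min(20,15)*3=45 best=55 → r--
[2,4] min(20,14)*2=28 best=55 → r--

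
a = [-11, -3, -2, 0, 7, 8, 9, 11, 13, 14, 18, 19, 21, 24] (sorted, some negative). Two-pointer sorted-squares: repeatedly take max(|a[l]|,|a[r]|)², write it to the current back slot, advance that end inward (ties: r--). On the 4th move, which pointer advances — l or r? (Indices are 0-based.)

r

[0,13] |-11|<=|24| out[13]=576 → r--
[0,12] |-11|<=|21| out[12]=441 → r--
[0,11] |-11|<=|19| out[11]=361 → r--
[0,10] |-11|<=|18| out[10]=324 → r--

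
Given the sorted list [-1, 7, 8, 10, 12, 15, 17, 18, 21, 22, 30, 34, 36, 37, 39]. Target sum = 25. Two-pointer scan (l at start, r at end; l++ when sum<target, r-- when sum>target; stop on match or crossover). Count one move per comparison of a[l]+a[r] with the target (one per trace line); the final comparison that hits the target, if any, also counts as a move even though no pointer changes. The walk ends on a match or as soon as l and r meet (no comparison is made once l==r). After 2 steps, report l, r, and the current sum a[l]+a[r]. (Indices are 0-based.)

[0,14] -1+39=38 >25 → r--
[0,13] -1+37=36 >25 → r--

l=0, r=12, sum=35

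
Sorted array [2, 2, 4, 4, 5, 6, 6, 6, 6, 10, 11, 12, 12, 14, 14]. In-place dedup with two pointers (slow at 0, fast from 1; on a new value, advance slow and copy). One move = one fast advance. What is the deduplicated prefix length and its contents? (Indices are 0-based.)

length 8; prefix = [2, 4, 5, 6, 10, 11, 12, 14]

slow=0 fast=1: a[fast]=2=a[slow] dup, fast++
slow=0 fast=2: a[fast]=4≠a[slow]=2 write a[1]=4, slow++,fast++
slow=1 fast=3: a[fast]=4=a[slow] dup, fast++
slow=1 fast=4: a[fast]=5≠a[slow]=4 write a[2]=5, slow++,fast++
slow=2 fast=5: a[fast]=6≠a[slow]=5 write a[3]=6, slow++,fast++
slow=3 fast=6: a[fast]=6=a[slow] dup, fast++
slow=3 fast=7: a[fast]=6=a[slow] dup, fast++
slow=3 fast=8: a[fast]=6=a[slow] dup, fast++
slow=3 fast=9: a[fast]=10≠a[slow]=6 write a[4]=10, slow++,fast++
slow=4 fast=10: a[fast]=11≠a[slow]=10 write a[5]=11, slow++,fast++
slow=5 fast=11: a[fast]=12≠a[slow]=11 write a[6]=12, slow++,fast++
slow=6 fast=12: a[fast]=12=a[slow] dup, fast++
slow=6 fast=13: a[fast]=14≠a[slow]=12 write a[7]=14, slow++,fast++
slow=7 fast=14: a[fast]=14=a[slow] dup, fast++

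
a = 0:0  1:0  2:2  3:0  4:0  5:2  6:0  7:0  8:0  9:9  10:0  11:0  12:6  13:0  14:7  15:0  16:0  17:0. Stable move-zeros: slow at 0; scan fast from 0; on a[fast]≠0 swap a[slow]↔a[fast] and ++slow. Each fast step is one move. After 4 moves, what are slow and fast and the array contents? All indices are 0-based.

slow=0 fast=0: a[fast]=0, fast++
slow=0 fast=1: a[fast]=0, fast++
slow=0 fast=2: a[fast]=2≠0 swap→a[0]=2, slow++,fast++
slow=1 fast=3: a[fast]=0, fast++

slow=1, fast=4, a=[2, 0, 0, 0, 0, 2, 0, 0, 0, 9, 0, 0, 6, 0, 7, 0, 0, 0]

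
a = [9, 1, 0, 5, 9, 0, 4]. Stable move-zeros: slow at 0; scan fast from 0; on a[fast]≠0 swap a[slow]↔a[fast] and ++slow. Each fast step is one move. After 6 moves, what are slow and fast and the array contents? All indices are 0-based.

slow=4, fast=6, a=[9, 1, 5, 9, 0, 0, 4]

(s=0,f=0) a[fast]=9≠0 swap→a[0]=9 → slow++,fast++
(s=1,f=1) a[fast]=1≠0 swap→a[1]=1 → slow++,fast++
(s=2,f=2) a[fast]=0 → fast++
(s=2,f=3) a[fast]=5≠0 swap→a[2]=5 → slow++,fast++
(s=3,f=4) a[fast]=9≠0 swap→a[3]=9 → slow++,fast++
(s=4,f=5) a[fast]=0 → fast++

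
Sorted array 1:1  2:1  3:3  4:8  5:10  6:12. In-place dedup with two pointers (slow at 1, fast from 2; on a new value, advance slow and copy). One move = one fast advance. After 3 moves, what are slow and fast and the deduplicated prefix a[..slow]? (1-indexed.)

(s=1,f=2) a[fast]=1=a[slow] dup → fast++
(s=1,f=3) a[fast]=3≠a[slow]=1 write a[2]=3 → slow++,fast++
(s=2,f=4) a[fast]=8≠a[slow]=3 write a[3]=8 → slow++,fast++

slow=3, fast=5, prefix=[1, 3, 8]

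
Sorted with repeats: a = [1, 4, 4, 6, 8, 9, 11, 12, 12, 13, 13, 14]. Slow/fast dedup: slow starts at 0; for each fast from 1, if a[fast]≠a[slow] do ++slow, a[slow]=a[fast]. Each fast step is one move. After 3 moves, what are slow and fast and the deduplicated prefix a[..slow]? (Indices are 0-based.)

slow=0 fast=1: a[fast]=4≠a[slow]=1 write a[1]=4, slow++,fast++
slow=1 fast=2: a[fast]=4=a[slow] dup, fast++
slow=1 fast=3: a[fast]=6≠a[slow]=4 write a[2]=6, slow++,fast++

slow=2, fast=4, prefix=[1, 4, 6]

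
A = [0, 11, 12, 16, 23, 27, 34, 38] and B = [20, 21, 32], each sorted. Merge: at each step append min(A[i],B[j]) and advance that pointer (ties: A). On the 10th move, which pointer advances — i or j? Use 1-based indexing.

i

[i=1,j=1] A[i]=0<=B[j]=20 take 0 → i++
[i=2,j=1] A[i]=11<=B[j]=20 take 11 → i++
[i=3,j=1] A[i]=12<=B[j]=20 take 12 → i++
[i=4,j=1] A[i]=16<=B[j]=20 take 16 → i++
[i=5,j=1] A[i]=23>B[j]=20 take 20 → j++
[i=5,j=2] A[i]=23>B[j]=21 take 21 → j++
[i=5,j=3] A[i]=23<=B[j]=32 take 23 → i++
[i=6,j=3] A[i]=27<=B[j]=32 take 27 → i++
[i=7,j=3] A[i]=34>B[j]=32 take 32 → j++
[i=7,j=4] B done, take A[i]=34 → i++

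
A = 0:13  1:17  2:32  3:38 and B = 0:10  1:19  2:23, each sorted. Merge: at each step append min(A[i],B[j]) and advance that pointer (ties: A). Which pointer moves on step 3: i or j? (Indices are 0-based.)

i

[i=0,j=0] A[i]=13>B[j]=10 take 10 → j++
[i=0,j=1] A[i]=13<=B[j]=19 take 13 → i++
[i=1,j=1] A[i]=17<=B[j]=19 take 17 → i++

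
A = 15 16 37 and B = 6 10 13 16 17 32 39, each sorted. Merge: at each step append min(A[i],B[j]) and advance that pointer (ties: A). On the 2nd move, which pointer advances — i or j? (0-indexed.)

j

[i=0,j=0] A[i]=15>B[j]=6 take 6 → j++
[i=0,j=1] A[i]=15>B[j]=10 take 10 → j++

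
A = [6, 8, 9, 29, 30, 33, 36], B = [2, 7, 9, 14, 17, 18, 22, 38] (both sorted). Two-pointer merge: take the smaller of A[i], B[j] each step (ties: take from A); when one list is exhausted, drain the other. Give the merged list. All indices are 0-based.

i=0 j=0: A[i]=6>B[j]=2 take 2, j++
i=0 j=1: A[i]=6<=B[j]=7 take 6, i++
i=1 j=1: A[i]=8>B[j]=7 take 7, j++
i=1 j=2: A[i]=8<=B[j]=9 take 8, i++
i=2 j=2: A[i]=9<=B[j]=9 take 9, i++
i=3 j=2: A[i]=29>B[j]=9 take 9, j++
i=3 j=3: A[i]=29>B[j]=14 take 14, j++
i=3 j=4: A[i]=29>B[j]=17 take 17, j++
i=3 j=5: A[i]=29>B[j]=18 take 18, j++
i=3 j=6: A[i]=29>B[j]=22 take 22, j++
i=3 j=7: A[i]=29<=B[j]=38 take 29, i++
i=4 j=7: A[i]=30<=B[j]=38 take 30, i++
i=5 j=7: A[i]=33<=B[j]=38 take 33, i++
i=6 j=7: A[i]=36<=B[j]=38 take 36, i++
i=7 j=7: A done, take B[j]=38, j++

[2, 6, 7, 8, 9, 9, 14, 17, 18, 22, 29, 30, 33, 36, 38]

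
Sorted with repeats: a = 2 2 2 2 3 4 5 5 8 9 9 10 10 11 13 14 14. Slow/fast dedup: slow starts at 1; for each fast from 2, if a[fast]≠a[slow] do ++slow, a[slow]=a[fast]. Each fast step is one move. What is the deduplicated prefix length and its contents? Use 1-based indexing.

length 10; prefix = [2, 3, 4, 5, 8, 9, 10, 11, 13, 14]

slow=1 fast=2: a[fast]=2=a[slow] dup, fast++
slow=1 fast=3: a[fast]=2=a[slow] dup, fast++
slow=1 fast=4: a[fast]=2=a[slow] dup, fast++
slow=1 fast=5: a[fast]=3≠a[slow]=2 write a[2]=3, slow++,fast++
slow=2 fast=6: a[fast]=4≠a[slow]=3 write a[3]=4, slow++,fast++
slow=3 fast=7: a[fast]=5≠a[slow]=4 write a[4]=5, slow++,fast++
slow=4 fast=8: a[fast]=5=a[slow] dup, fast++
slow=4 fast=9: a[fast]=8≠a[slow]=5 write a[5]=8, slow++,fast++
slow=5 fast=10: a[fast]=9≠a[slow]=8 write a[6]=9, slow++,fast++
slow=6 fast=11: a[fast]=9=a[slow] dup, fast++
slow=6 fast=12: a[fast]=10≠a[slow]=9 write a[7]=10, slow++,fast++
slow=7 fast=13: a[fast]=10=a[slow] dup, fast++
slow=7 fast=14: a[fast]=11≠a[slow]=10 write a[8]=11, slow++,fast++
slow=8 fast=15: a[fast]=13≠a[slow]=11 write a[9]=13, slow++,fast++
slow=9 fast=16: a[fast]=14≠a[slow]=13 write a[10]=14, slow++,fast++
slow=10 fast=17: a[fast]=14=a[slow] dup, fast++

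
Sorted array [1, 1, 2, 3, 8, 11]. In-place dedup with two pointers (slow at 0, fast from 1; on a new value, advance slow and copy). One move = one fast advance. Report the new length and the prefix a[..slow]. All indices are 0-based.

length 5; prefix = [1, 2, 3, 8, 11]

slow=0 fast=1: a[fast]=1=a[slow] dup, fast++
slow=0 fast=2: a[fast]=2≠a[slow]=1 write a[1]=2, slow++,fast++
slow=1 fast=3: a[fast]=3≠a[slow]=2 write a[2]=3, slow++,fast++
slow=2 fast=4: a[fast]=8≠a[slow]=3 write a[3]=8, slow++,fast++
slow=3 fast=5: a[fast]=11≠a[slow]=8 write a[4]=11, slow++,fast++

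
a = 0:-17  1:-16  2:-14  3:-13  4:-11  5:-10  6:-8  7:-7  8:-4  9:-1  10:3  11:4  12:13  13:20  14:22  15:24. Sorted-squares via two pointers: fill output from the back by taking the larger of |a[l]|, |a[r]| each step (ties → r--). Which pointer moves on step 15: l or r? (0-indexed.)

[0,15] |-17|<=|24| out[15]=576 → r--
[0,14] |-17|<=|22| out[14]=484 → r--
[0,13] |-17|<=|20| out[13]=400 → r--
[0,12] |-17|>|13| out[12]=289 → l++
[1,12] |-16|>|13| out[11]=256 → l++
[2,12] |-14|>|13| out[10]=196 → l++
[3,12] |-13|<=|13| out[9]=169 → r--
[3,11] |-13|>|4| out[8]=169 → l++
[4,11] |-11|>|4| out[7]=121 → l++
[5,11] |-10|>|4| out[6]=100 → l++
[6,11] |-8|>|4| out[5]=64 → l++
[7,11] |-7|>|4| out[4]=49 → l++
[8,11] |-4|<=|4| out[3]=16 → r--
[8,10] |-4|>|3| out[2]=16 → l++
[9,10] |-1|<=|3| out[1]=9 → r--

r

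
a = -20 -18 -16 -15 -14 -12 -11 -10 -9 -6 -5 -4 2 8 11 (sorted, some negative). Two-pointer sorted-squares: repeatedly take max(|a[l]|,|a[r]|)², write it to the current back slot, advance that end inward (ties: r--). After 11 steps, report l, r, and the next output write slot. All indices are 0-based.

l=9, r=12, next write slot=3

[0,14] |-20|>|11| out[14]=400 → l++
[1,14] |-18|>|11| out[13]=324 → l++
[2,14] |-16|>|11| out[12]=256 → l++
[3,14] |-15|>|11| out[11]=225 → l++
[4,14] |-14|>|11| out[10]=196 → l++
[5,14] |-12|>|11| out[9]=144 → l++
[6,14] |-11|<=|11| out[8]=121 → r--
[6,13] |-11|>|8| out[7]=121 → l++
[7,13] |-10|>|8| out[6]=100 → l++
[8,13] |-9|>|8| out[5]=81 → l++
[9,13] |-6|<=|8| out[4]=64 → r--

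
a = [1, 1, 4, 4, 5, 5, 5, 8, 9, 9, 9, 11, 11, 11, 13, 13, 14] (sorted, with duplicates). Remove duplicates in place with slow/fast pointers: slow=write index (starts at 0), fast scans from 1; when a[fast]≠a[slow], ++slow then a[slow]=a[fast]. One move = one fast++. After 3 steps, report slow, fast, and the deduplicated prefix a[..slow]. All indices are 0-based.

(s=0,f=1) a[fast]=1=a[slow] dup → fast++
(s=0,f=2) a[fast]=4≠a[slow]=1 write a[1]=4 → slow++,fast++
(s=1,f=3) a[fast]=4=a[slow] dup → fast++

slow=1, fast=4, prefix=[1, 4]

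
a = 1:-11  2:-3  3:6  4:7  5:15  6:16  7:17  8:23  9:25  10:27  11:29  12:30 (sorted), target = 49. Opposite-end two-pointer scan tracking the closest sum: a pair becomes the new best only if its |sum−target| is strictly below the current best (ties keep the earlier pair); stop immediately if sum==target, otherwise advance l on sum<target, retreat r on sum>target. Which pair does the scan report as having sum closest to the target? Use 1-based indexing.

[1,12] -11+30=19 d=30 * → l++
[2,12] -3+30=27 d=22 * → l++
[3,12] 6+30=36 d=13 * → l++
[4,12] 7+30=37 d=12 * → l++
[5,12] 15+30=45 d=4 * → l++
[6,12] 16+30=46 d=3 * → l++
[7,12] 17+30=47 d=2 * → l++
[8,12] 23+30=53 d=4 → r--
[8,11] 23+29=52 d=3 → r--
[8,10] 23+27=50 d=1 * → r--
[8,9] 23+25=48 d=1 → l++

pair (23, 27) with sum 50 (|Δ|=1)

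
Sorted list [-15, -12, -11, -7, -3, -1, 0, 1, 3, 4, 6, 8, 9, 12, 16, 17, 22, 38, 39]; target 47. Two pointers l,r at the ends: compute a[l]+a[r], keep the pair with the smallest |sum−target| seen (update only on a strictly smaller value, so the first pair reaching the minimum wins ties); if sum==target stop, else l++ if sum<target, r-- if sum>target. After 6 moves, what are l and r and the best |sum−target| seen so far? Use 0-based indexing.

l=6, r=18, best |Δ|=9

[0,18] -15+39=24 d=23 * → l++
[1,18] -12+39=27 d=20 * → l++
[2,18] -11+39=28 d=19 * → l++
[3,18] -7+39=32 d=15 * → l++
[4,18] -3+39=36 d=11 * → l++
[5,18] -1+39=38 d=9 * → l++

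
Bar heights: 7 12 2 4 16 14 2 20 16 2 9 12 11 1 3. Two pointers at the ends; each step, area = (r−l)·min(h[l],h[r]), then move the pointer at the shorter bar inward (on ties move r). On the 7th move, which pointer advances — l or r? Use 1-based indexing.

r

[1,15] min(7,3)*14=42 best=42 * → r--
[1,14] min(7,1)*13=13 best=42 → r--
[1,13] min(7,11)*12=84 best=84 * → l++
[2,13] min(12,11)*11=121 best=121 * → r--
[2,12] min(12,12)*10=120 best=121 → r--
[2,11] min(12,9)*9=81 best=121 → r--
[2,10] min(12,2)*8=16 best=121 → r--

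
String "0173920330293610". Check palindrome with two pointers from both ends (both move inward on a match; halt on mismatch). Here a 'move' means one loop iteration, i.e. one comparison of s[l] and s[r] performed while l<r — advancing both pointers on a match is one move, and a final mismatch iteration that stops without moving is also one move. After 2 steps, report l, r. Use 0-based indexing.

l=0 r=15: '0'=='0', l++,r--
l=1 r=14: '1'=='1', l++,r--

l=2, r=13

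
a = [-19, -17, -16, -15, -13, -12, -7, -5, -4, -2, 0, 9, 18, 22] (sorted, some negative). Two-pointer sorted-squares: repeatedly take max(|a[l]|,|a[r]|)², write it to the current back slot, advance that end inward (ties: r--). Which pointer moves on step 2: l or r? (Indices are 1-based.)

[1,14] |-19|<=|22| out[14]=484 → r--
[1,13] |-19|>|18| out[13]=361 → l++

l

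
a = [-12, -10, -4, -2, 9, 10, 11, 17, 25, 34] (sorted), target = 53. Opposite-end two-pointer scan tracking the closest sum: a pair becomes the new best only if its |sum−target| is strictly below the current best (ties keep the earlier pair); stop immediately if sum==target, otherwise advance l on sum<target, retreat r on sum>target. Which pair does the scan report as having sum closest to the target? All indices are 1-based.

pair (17, 34) with sum 51 (|Δ|=2)

[1,10] -12+34=22 d=31 * → l++
[2,10] -10+34=24 d=29 * → l++
[3,10] -4+34=30 d=23 * → l++
[4,10] -2+34=32 d=21 * → l++
[5,10] 9+34=43 d=10 * → l++
[6,10] 10+34=44 d=9 * → l++
[7,10] 11+34=45 d=8 * → l++
[8,10] 17+34=51 d=2 * → l++
[9,10] 25+34=59 d=6 → r--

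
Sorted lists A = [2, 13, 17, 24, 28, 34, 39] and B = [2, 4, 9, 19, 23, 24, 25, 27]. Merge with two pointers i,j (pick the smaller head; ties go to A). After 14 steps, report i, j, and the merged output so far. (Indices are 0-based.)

i=6, j=8, merged so far=[2, 2, 4, 9, 13, 17, 19, 23, 24, 24, 25, 27, 28, 34]

[i=0,j=0] A[i]=2<=B[j]=2 take 2 → i++
[i=1,j=0] A[i]=13>B[j]=2 take 2 → j++
[i=1,j=1] A[i]=13>B[j]=4 take 4 → j++
[i=1,j=2] A[i]=13>B[j]=9 take 9 → j++
[i=1,j=3] A[i]=13<=B[j]=19 take 13 → i++
[i=2,j=3] A[i]=17<=B[j]=19 take 17 → i++
[i=3,j=3] A[i]=24>B[j]=19 take 19 → j++
[i=3,j=4] A[i]=24>B[j]=23 take 23 → j++
[i=3,j=5] A[i]=24<=B[j]=24 take 24 → i++
[i=4,j=5] A[i]=28>B[j]=24 take 24 → j++
[i=4,j=6] A[i]=28>B[j]=25 take 25 → j++
[i=4,j=7] A[i]=28>B[j]=27 take 27 → j++
[i=4,j=8] B done, take A[i]=28 → i++
[i=5,j=8] B done, take A[i]=34 → i++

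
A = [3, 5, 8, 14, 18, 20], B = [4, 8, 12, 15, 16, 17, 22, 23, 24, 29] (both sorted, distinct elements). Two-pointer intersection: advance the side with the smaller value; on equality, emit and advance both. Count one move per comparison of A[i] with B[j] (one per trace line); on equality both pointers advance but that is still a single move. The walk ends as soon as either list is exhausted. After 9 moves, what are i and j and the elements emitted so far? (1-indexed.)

i=5, j=7, emitted=[8]

i=1 j=1: 3<4, i++
i=2 j=1: 5>4, j++
i=2 j=2: 5<8, i++
i=3 j=2: 8==8 emit, i++,j++
i=4 j=3: 14>12, j++
i=4 j=4: 14<15, i++
i=5 j=4: 18>15, j++
i=5 j=5: 18>16, j++
i=5 j=6: 18>17, j++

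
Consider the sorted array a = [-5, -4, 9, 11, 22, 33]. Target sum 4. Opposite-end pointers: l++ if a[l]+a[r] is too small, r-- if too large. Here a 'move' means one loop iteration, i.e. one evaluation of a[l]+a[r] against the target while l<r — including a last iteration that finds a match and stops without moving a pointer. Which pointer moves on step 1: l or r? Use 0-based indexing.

[0,5] -5+33=28 >4 → r--

r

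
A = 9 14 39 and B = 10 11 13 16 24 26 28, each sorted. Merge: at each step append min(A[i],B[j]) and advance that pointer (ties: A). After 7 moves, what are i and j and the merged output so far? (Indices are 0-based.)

i=2, j=5, merged so far=[9, 10, 11, 13, 14, 16, 24]

[i=0,j=0] A[i]=9<=B[j]=10 take 9 → i++
[i=1,j=0] A[i]=14>B[j]=10 take 10 → j++
[i=1,j=1] A[i]=14>B[j]=11 take 11 → j++
[i=1,j=2] A[i]=14>B[j]=13 take 13 → j++
[i=1,j=3] A[i]=14<=B[j]=16 take 14 → i++
[i=2,j=3] A[i]=39>B[j]=16 take 16 → j++
[i=2,j=4] A[i]=39>B[j]=24 take 24 → j++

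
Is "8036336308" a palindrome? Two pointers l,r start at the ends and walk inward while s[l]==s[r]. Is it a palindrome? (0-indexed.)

l=0 r=9: '8'=='8', l++,r--
l=1 r=8: '0'=='0', l++,r--
l=2 r=7: '3'=='3', l++,r--
l=3 r=6: '6'=='6', l++,r--
l=4 r=5: '3'=='3', l++,r--

palindrome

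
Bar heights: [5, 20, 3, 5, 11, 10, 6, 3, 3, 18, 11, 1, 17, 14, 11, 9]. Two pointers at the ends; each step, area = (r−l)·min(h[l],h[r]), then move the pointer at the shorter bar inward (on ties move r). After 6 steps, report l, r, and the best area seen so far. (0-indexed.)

l=0 r=15: min(5,9)*15=75 best=75 *, l++
l=1 r=15: min(20,9)*14=126 best=126 *, r--
l=1 r=14: min(20,11)*13=143 best=143 *, r--
l=1 r=13: min(20,14)*12=168 best=168 *, r--
l=1 r=12: min(20,17)*11=187 best=187 *, r--
l=1 r=11: min(20,1)*10=10 best=187, r--

l=1, r=10, best area=187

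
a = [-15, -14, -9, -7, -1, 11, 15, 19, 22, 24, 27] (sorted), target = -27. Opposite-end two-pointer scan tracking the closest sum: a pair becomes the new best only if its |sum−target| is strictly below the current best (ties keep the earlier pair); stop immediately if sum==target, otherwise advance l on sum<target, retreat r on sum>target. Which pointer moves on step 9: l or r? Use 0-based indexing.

l=0 r=10: -15+27=12 d=39 *, r--
l=0 r=9: -15+24=9 d=36 *, r--
l=0 r=8: -15+22=7 d=34 *, r--
l=0 r=7: -15+19=4 d=31 *, r--
l=0 r=6: -15+15=0 d=27 *, r--
l=0 r=5: -15+11=-4 d=23 *, r--
l=0 r=4: -15+-1=-16 d=11 *, r--
l=0 r=3: -15+-7=-22 d=5 *, r--
l=0 r=2: -15+-9=-24 d=3 *, r--

r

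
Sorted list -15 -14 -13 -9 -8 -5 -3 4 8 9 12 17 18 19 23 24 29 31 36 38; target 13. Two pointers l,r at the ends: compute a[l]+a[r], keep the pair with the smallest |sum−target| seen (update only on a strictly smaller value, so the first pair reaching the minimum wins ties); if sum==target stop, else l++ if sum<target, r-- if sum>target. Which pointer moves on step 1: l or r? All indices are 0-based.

[0,19] -15+38=23 d=10 * → r--

r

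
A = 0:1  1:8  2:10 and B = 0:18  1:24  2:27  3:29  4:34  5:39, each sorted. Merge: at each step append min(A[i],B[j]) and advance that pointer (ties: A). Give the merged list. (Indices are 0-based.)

[1, 8, 10, 18, 24, 27, 29, 34, 39]

[i=0,j=0] A[i]=1<=B[j]=18 take 1 → i++
[i=1,j=0] A[i]=8<=B[j]=18 take 8 → i++
[i=2,j=0] A[i]=10<=B[j]=18 take 10 → i++
[i=3,j=0] A done, take B[j]=18 → j++
[i=3,j=1] A done, take B[j]=24 → j++
[i=3,j=2] A done, take B[j]=27 → j++
[i=3,j=3] A done, take B[j]=29 → j++
[i=3,j=4] A done, take B[j]=34 → j++
[i=3,j=5] A done, take B[j]=39 → j++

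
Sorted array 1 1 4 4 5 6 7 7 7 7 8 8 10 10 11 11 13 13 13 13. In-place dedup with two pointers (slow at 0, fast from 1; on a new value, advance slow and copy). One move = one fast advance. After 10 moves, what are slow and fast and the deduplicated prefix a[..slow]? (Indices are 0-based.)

slow=5, fast=11, prefix=[1, 4, 5, 6, 7, 8]

(s=0,f=1) a[fast]=1=a[slow] dup → fast++
(s=0,f=2) a[fast]=4≠a[slow]=1 write a[1]=4 → slow++,fast++
(s=1,f=3) a[fast]=4=a[slow] dup → fast++
(s=1,f=4) a[fast]=5≠a[slow]=4 write a[2]=5 → slow++,fast++
(s=2,f=5) a[fast]=6≠a[slow]=5 write a[3]=6 → slow++,fast++
(s=3,f=6) a[fast]=7≠a[slow]=6 write a[4]=7 → slow++,fast++
(s=4,f=7) a[fast]=7=a[slow] dup → fast++
(s=4,f=8) a[fast]=7=a[slow] dup → fast++
(s=4,f=9) a[fast]=7=a[slow] dup → fast++
(s=4,f=10) a[fast]=8≠a[slow]=7 write a[5]=8 → slow++,fast++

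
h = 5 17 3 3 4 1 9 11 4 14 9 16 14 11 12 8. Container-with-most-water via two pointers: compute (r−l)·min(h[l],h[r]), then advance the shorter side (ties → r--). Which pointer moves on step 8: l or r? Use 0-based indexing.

l=0 r=15: min(5,8)*15=75 best=75 *, l++
l=1 r=15: min(17,8)*14=112 best=112 *, r--
l=1 r=14: min(17,12)*13=156 best=156 *, r--
l=1 r=13: min(17,11)*12=132 best=156, r--
l=1 r=12: min(17,14)*11=154 best=156, r--
l=1 r=11: min(17,16)*10=160 best=160 *, r--
l=1 r=10: min(17,9)*9=81 best=160, r--
l=1 r=9: min(17,14)*8=112 best=160, r--

r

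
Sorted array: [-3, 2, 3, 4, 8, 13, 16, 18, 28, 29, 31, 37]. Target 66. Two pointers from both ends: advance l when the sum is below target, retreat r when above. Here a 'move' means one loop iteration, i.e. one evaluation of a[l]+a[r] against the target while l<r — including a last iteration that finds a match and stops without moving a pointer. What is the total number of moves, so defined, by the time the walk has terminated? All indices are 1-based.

[1,12] -3+37=34 <66 → l++
[2,12] 2+37=39 <66 → l++
[3,12] 3+37=40 <66 → l++
[4,12] 4+37=41 <66 → l++
[5,12] 8+37=45 <66 → l++
[6,12] 13+37=50 <66 → l++
[7,12] 16+37=53 <66 → l++
[8,12] 18+37=55 <66 → l++
[9,12] 28+37=65 <66 → l++
[10,12] 29+37=66 → found

10 moves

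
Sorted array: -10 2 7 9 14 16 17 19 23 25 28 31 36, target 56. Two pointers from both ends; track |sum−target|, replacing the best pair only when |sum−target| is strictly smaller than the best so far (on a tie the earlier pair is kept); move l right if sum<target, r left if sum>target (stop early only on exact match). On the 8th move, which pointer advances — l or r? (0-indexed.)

l

[0,12] -10+36=26 d=30 * → l++
[1,12] 2+36=38 d=18 * → l++
[2,12] 7+36=43 d=13 * → l++
[3,12] 9+36=45 d=11 * → l++
[4,12] 14+36=50 d=6 * → l++
[5,12] 16+36=52 d=4 * → l++
[6,12] 17+36=53 d=3 * → l++
[7,12] 19+36=55 d=1 * → l++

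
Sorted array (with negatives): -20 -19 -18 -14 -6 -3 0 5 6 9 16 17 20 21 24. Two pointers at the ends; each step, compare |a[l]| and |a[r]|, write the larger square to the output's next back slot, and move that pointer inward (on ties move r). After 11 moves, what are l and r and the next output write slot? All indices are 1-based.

l=5, r=8, next write slot=4

l=1 r=15: |-20|<=|24| out[15]=576, r--
l=1 r=14: |-20|<=|21| out[14]=441, r--
l=1 r=13: |-20|<=|20| out[13]=400, r--
l=1 r=12: |-20|>|17| out[12]=400, l++
l=2 r=12: |-19|>|17| out[11]=361, l++
l=3 r=12: |-18|>|17| out[10]=324, l++
l=4 r=12: |-14|<=|17| out[9]=289, r--
l=4 r=11: |-14|<=|16| out[8]=256, r--
l=4 r=10: |-14|>|9| out[7]=196, l++
l=5 r=10: |-6|<=|9| out[6]=81, r--
l=5 r=9: |-6|<=|6| out[5]=36, r--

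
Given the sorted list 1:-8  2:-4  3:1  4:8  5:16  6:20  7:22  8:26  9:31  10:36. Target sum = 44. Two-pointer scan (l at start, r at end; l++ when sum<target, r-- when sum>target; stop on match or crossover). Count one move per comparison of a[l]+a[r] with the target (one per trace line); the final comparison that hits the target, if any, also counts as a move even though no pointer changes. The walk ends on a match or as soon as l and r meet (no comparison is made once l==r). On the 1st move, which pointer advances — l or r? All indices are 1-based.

[1,10] -8+36=28 <44 → l++

l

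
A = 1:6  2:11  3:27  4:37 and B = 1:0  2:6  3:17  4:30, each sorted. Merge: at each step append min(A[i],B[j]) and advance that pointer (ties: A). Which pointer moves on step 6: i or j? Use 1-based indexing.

i

[i=1,j=1] A[i]=6>B[j]=0 take 0 → j++
[i=1,j=2] A[i]=6<=B[j]=6 take 6 → i++
[i=2,j=2] A[i]=11>B[j]=6 take 6 → j++
[i=2,j=3] A[i]=11<=B[j]=17 take 11 → i++
[i=3,j=3] A[i]=27>B[j]=17 take 17 → j++
[i=3,j=4] A[i]=27<=B[j]=30 take 27 → i++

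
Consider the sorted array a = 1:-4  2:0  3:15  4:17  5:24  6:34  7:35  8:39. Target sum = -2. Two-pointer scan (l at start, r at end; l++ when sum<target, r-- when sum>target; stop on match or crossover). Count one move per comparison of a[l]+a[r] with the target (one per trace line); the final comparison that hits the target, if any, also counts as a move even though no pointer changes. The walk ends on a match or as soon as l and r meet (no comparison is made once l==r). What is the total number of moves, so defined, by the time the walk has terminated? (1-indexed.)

7 moves

l=1 r=8: -4+39=35 >-2, r--
l=1 r=7: -4+35=31 >-2, r--
l=1 r=6: -4+34=30 >-2, r--
l=1 r=5: -4+24=20 >-2, r--
l=1 r=4: -4+17=13 >-2, r--
l=1 r=3: -4+15=11 >-2, r--
l=1 r=2: -4+0=-4 <-2, l++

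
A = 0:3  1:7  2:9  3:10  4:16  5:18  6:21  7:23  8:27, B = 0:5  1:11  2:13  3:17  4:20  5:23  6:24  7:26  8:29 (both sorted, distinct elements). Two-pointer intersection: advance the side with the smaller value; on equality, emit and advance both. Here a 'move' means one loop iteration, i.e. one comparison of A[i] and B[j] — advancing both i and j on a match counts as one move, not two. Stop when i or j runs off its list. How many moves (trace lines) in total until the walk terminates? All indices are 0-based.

i=0 j=0: 3<5, i++
i=1 j=0: 7>5, j++
i=1 j=1: 7<11, i++
i=2 j=1: 9<11, i++
i=3 j=1: 10<11, i++
i=4 j=1: 16>11, j++
i=4 j=2: 16>13, j++
i=4 j=3: 16<17, i++
i=5 j=3: 18>17, j++
i=5 j=4: 18<20, i++
i=6 j=4: 21>20, j++
i=6 j=5: 21<23, i++
i=7 j=5: 23==23 emit, i++,j++
i=8 j=6: 27>24, j++
i=8 j=7: 27>26, j++
i=8 j=8: 27<29, i++

16 moves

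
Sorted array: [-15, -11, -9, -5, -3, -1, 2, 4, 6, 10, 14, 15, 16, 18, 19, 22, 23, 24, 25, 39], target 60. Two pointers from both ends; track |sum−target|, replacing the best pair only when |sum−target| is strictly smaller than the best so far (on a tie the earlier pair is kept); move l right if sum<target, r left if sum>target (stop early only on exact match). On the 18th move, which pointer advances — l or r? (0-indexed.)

[0,19] -15+39=24 d=36 * → l++
[1,19] -11+39=28 d=32 * → l++
[2,19] -9+39=30 d=30 * → l++
[3,19] -5+39=34 d=26 * → l++
[4,19] -3+39=36 d=24 * → l++
[5,19] -1+39=38 d=22 * → l++
[6,19] 2+39=41 d=19 * → l++
[7,19] 4+39=43 d=17 * → l++
[8,19] 6+39=45 d=15 * → l++
[9,19] 10+39=49 d=11 * → l++
[10,19] 14+39=53 d=7 * → l++
[11,19] 15+39=54 d=6 * → l++
[12,19] 16+39=55 d=5 * → l++
[13,19] 18+39=57 d=3 * → l++
[14,19] 19+39=58 d=2 * → l++
[15,19] 22+39=61 d=1 * → r--
[15,18] 22+25=47 d=13 → l++
[16,18] 23+25=48 d=12 → l++

l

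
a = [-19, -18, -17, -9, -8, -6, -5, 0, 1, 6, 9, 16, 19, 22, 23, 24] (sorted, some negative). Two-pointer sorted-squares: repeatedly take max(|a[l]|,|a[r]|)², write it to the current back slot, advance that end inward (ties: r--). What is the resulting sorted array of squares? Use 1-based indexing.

[1,16] |-19|<=|24| out[16]=576 → r--
[1,15] |-19|<=|23| out[15]=529 → r--
[1,14] |-19|<=|22| out[14]=484 → r--
[1,13] |-19|<=|19| out[13]=361 → r--
[1,12] |-19|>|16| out[12]=361 → l++
[2,12] |-18|>|16| out[11]=324 → l++
[3,12] |-17|>|16| out[10]=289 → l++
[4,12] |-9|<=|16| out[9]=256 → r--
[4,11] |-9|<=|9| out[8]=81 → r--
[4,10] |-9|>|6| out[7]=81 → l++
[5,10] |-8|>|6| out[6]=64 → l++
[6,10] |-6|<=|6| out[5]=36 → r--
[6,9] |-6|>|1| out[4]=36 → l++
[7,9] |-5|>|1| out[3]=25 → l++
[8,9] |0|<=|1| out[2]=1 → r--
[8,8] |0|<=|0| out[1]=0 → r--

[0, 1, 25, 36, 36, 64, 81, 81, 256, 289, 324, 361, 361, 484, 529, 576]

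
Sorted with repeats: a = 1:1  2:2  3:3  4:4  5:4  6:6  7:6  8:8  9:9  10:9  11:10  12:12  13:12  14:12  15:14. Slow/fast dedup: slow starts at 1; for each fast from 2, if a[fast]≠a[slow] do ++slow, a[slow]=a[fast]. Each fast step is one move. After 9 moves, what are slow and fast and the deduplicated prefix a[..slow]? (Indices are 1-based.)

slow=7, fast=11, prefix=[1, 2, 3, 4, 6, 8, 9]

slow=1 fast=2: a[fast]=2≠a[slow]=1 write a[2]=2, slow++,fast++
slow=2 fast=3: a[fast]=3≠a[slow]=2 write a[3]=3, slow++,fast++
slow=3 fast=4: a[fast]=4≠a[slow]=3 write a[4]=4, slow++,fast++
slow=4 fast=5: a[fast]=4=a[slow] dup, fast++
slow=4 fast=6: a[fast]=6≠a[slow]=4 write a[5]=6, slow++,fast++
slow=5 fast=7: a[fast]=6=a[slow] dup, fast++
slow=5 fast=8: a[fast]=8≠a[slow]=6 write a[6]=8, slow++,fast++
slow=6 fast=9: a[fast]=9≠a[slow]=8 write a[7]=9, slow++,fast++
slow=7 fast=10: a[fast]=9=a[slow] dup, fast++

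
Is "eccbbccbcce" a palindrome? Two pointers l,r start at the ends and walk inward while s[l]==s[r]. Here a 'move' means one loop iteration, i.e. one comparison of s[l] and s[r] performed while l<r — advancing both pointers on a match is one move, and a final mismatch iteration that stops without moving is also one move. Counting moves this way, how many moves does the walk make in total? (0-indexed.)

[0,10] 'e'=='e' → l++,r--
[1,9] 'c'=='c' → l++,r--
[2,8] 'c'=='c' → l++,r--
[3,7] 'b'=='b' → l++,r--
[4,6] 'b'!='c' → stop

5 moves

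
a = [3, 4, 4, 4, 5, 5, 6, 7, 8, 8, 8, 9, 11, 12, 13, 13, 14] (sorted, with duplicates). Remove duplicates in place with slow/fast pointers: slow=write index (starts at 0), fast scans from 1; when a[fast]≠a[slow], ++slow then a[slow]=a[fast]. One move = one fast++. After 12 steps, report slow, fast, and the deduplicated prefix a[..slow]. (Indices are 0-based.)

slow=7, fast=13, prefix=[3, 4, 5, 6, 7, 8, 9, 11]

slow=0 fast=1: a[fast]=4≠a[slow]=3 write a[1]=4, slow++,fast++
slow=1 fast=2: a[fast]=4=a[slow] dup, fast++
slow=1 fast=3: a[fast]=4=a[slow] dup, fast++
slow=1 fast=4: a[fast]=5≠a[slow]=4 write a[2]=5, slow++,fast++
slow=2 fast=5: a[fast]=5=a[slow] dup, fast++
slow=2 fast=6: a[fast]=6≠a[slow]=5 write a[3]=6, slow++,fast++
slow=3 fast=7: a[fast]=7≠a[slow]=6 write a[4]=7, slow++,fast++
slow=4 fast=8: a[fast]=8≠a[slow]=7 write a[5]=8, slow++,fast++
slow=5 fast=9: a[fast]=8=a[slow] dup, fast++
slow=5 fast=10: a[fast]=8=a[slow] dup, fast++
slow=5 fast=11: a[fast]=9≠a[slow]=8 write a[6]=9, slow++,fast++
slow=6 fast=12: a[fast]=11≠a[slow]=9 write a[7]=11, slow++,fast++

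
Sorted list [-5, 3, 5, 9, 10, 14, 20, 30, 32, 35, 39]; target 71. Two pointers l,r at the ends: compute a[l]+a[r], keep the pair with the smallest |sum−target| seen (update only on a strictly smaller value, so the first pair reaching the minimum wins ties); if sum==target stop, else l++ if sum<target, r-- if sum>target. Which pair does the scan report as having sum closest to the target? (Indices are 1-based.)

[1,11] -5+39=34 d=37 * → l++
[2,11] 3+39=42 d=29 * → l++
[3,11] 5+39=44 d=27 * → l++
[4,11] 9+39=48 d=23 * → l++
[5,11] 10+39=49 d=22 * → l++
[6,11] 14+39=53 d=18 * → l++
[7,11] 20+39=59 d=12 * → l++
[8,11] 30+39=69 d=2 * → l++
[9,11] 32+39=71 d=0 * → stop

pair (32, 39) with sum 71 (|Δ|=0)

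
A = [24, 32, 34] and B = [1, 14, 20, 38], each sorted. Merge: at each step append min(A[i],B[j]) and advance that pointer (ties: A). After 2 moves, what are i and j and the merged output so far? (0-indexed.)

i=0 j=0: A[i]=24>B[j]=1 take 1, j++
i=0 j=1: A[i]=24>B[j]=14 take 14, j++

i=0, j=2, merged so far=[1, 14]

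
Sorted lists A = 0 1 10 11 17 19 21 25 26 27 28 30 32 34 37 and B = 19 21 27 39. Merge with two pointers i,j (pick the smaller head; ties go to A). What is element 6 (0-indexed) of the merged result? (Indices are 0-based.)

i=0 j=0: A[i]=0<=B[j]=19 take 0, i++
i=1 j=0: A[i]=1<=B[j]=19 take 1, i++
i=2 j=0: A[i]=10<=B[j]=19 take 10, i++
i=3 j=0: A[i]=11<=B[j]=19 take 11, i++
i=4 j=0: A[i]=17<=B[j]=19 take 17, i++
i=5 j=0: A[i]=19<=B[j]=19 take 19, i++
i=6 j=0: A[i]=21>B[j]=19 take 19, j++
i=6 j=1: A[i]=21<=B[j]=21 take 21, i++
i=7 j=1: A[i]=25>B[j]=21 take 21, j++
i=7 j=2: A[i]=25<=B[j]=27 take 25, i++
i=8 j=2: A[i]=26<=B[j]=27 take 26, i++
i=9 j=2: A[i]=27<=B[j]=27 take 27, i++
i=10 j=2: A[i]=28>B[j]=27 take 27, j++
i=10 j=3: A[i]=28<=B[j]=39 take 28, i++
i=11 j=3: A[i]=30<=B[j]=39 take 30, i++
i=12 j=3: A[i]=32<=B[j]=39 take 32, i++
i=13 j=3: A[i]=34<=B[j]=39 take 34, i++
i=14 j=3: A[i]=37<=B[j]=39 take 37, i++
i=15 j=3: A done, take B[j]=39, j++

merged[6] = 19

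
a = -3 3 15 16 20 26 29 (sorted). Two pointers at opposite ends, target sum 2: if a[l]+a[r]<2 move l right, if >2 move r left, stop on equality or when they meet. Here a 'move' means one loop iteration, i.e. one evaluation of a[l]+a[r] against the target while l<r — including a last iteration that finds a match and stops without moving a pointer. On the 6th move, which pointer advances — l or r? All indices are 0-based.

[0,6] -3+29=26 >2 → r--
[0,5] -3+26=23 >2 → r--
[0,4] -3+20=17 >2 → r--
[0,3] -3+16=13 >2 → r--
[0,2] -3+15=12 >2 → r--
[0,1] -3+3=0 <2 → l++

l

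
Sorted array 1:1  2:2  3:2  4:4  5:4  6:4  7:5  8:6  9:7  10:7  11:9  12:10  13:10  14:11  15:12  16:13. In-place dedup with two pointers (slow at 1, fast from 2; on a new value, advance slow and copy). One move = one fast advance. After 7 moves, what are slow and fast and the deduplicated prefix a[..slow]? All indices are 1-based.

slow=5, fast=9, prefix=[1, 2, 4, 5, 6]

(s=1,f=2) a[fast]=2≠a[slow]=1 write a[2]=2 → slow++,fast++
(s=2,f=3) a[fast]=2=a[slow] dup → fast++
(s=2,f=4) a[fast]=4≠a[slow]=2 write a[3]=4 → slow++,fast++
(s=3,f=5) a[fast]=4=a[slow] dup → fast++
(s=3,f=6) a[fast]=4=a[slow] dup → fast++
(s=3,f=7) a[fast]=5≠a[slow]=4 write a[4]=5 → slow++,fast++
(s=4,f=8) a[fast]=6≠a[slow]=5 write a[5]=6 → slow++,fast++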